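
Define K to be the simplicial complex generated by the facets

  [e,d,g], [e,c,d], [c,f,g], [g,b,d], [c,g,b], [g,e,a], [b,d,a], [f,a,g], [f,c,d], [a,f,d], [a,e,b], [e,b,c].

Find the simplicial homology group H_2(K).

Take the total order a < b < c < d < e < f < g on the vertex set. Then K (dimension 2) consists of the simplices:

  0-simplices (7): a, b, c, d, e, f, g
  1-simplices (18): ab, ad, ae, af, ag, bc, bd, be, bg, cd, ce, cf, cg, de, df, dg, eg, fg
  2-simplices (12): abd, abe, adf, aeg, afg, bce, bcg, bdg, cde, cdf, cfg, deg

giving chain groups C_0 ≅ Z^7, C_1 ≅ Z^18, C_2 ≅ Z^12.

The boundary map ∂_1: C_1 → C_0 sends each edge [p,q] (with p < q) to q − p.
The 7×18 boundary matrix has rank 6 and Smith normal form diag(1,1,1,1,1,1).

Boundary ∂_2: C_2 → C_1 acts by ∂[p,q,r] = [q,r] − [p,r] + [p,q]. For instance
  ∂cde = de − ce + cd,
  ∂cfg = fg − cg + cf.
The resulting 18×12 matrix has rank 12, and its Smith normal form has invariant factors (1,1,1,1,1,1,1,1,1,1,1,2).

Computing H_k = (kernel of ∂_k) / (image of ∂_{k+1}):

  H_2: rank ker ∂_2 − rank ∂_3 = (12 − 12) − 0 = 0, and there is no ∂_3, so H_2 = 0.

(K is a triangulation of the real projective plane RP^2.)

H_2 = 0.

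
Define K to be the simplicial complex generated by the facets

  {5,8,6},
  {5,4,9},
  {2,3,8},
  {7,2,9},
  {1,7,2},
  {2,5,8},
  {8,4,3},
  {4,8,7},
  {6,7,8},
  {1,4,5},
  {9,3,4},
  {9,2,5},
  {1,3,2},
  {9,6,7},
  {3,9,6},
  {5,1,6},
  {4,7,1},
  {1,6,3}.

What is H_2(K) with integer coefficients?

Take the total order 1 < 2 < 3 < 4 < 5 < 6 < 7 < 8 < 9 on the vertex set. Then K (dimension 2) consists of the simplices:

  0-simplices (9): [1], [2], [3], [4], [5], [6], [7], [8], [9]
  1-simplices (27): (27 of them)
  2-simplices (18): [1,2,3], [1,2,7], [1,3,6], [1,4,5], [1,4,7], [1,5,6], [2,3,8], [2,5,8], [2,5,9], [2,7,9], [3,4,8], [3,4,9], [3,6,9], [4,5,9], [4,7,8], [5,6,8], [6,7,8], [6,7,9]

giving chain groups C_0 ≅ Z^9, C_1 ≅ Z^27, C_2 ≅ Z^18.

The boundary map ∂_1: C_1 → C_0 maps an edge to its endpoints' difference, ∂[p,q] = q − p.
The 9×27 boundary matrix has rank 8 and Smith normal form diag(1,1,1,1,1,1,1,1).

The boundary map ∂_2: C_2 → C_1 sends each 2-simplex [p,q,r] to [q,r] − [p,r] + [p,q]. For instance
  ∂[1,5,6] = [5,6] − [1,6] + [1,5],
  ∂[6,7,8] = [7,8] − [6,8] + [6,7].
The resulting 27×18 matrix has rank 17, and its Smith normal form has invariant factors (1,1,1,1,1,1,1,1,1,1,1,1,1,1,1,1,1).

Reading off H_k = ker ∂_k / im ∂_{k+1}:

  H_2: rank ker ∂_2 − rank ∂_3 = (18 − 17) − 0 = 1, and there is no ∂_3, so H_2 ≅ Z.

H_2 ≅ Z.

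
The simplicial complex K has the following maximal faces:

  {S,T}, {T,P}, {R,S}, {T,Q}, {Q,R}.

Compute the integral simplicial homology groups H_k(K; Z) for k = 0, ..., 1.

H_0 ≅ Z,  H_1 ≅ Z.

K has 5 vertices, 5 edges.
rank ∂_0 = 0, rank ∂_1 = 4 ⇒ b_0 = 5 − 0 − 4 = 1; all invariant factors of ∂_1 are 1 so no torsion. So H_0 ≅ Z.
rank ∂_1 = 4, rank ∂_2 = 0 ⇒ b_1 = 5 − 4 − 0 = 1. So H_1 ≅ Z.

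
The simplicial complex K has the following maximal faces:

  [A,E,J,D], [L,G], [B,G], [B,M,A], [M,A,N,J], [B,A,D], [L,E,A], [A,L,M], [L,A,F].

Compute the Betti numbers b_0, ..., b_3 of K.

Order the vertices as A < B < D < E < F < G < J < L < M < N. Listing each simplex with vertices in this order, K has dimension 3 with simplices:

  0-simplices (10): A, B, D, E, F, G, J, L, M, N
  1-simplices (21): AB, AD, AE, AF, AJ, AL, AM, AN, BD, BG, BM, DE, DJ, EJ, EL, FL, GL, JM, JN, LM, MN
  2-simplices (13): ABD, ABM, ADE, ADJ, AEJ, AEL, AFL, AJM, AJN, ALM, AMN, DEJ, JMN
  3-simplices (2): ADEJ, AJMN

Hence C_0 ≅ Z^10, C_1 ≅ Z^21, C_2 ≅ Z^13, C_3 ≅ Z^2.

The boundary map ∂_1: C_1 → C_0 sends each edge [p,q] (with p < q) to q − p. For instance
  ∂GL = L − G.
The 10×21 boundary matrix has rank 9 and Smith normal form diag(1,1,1,1,1,1,1,1,1).

The boundary map ∂_2: C_2 → C_1 maps a triangle to the signed sum of its edges. For instance
  ∂DEJ = EJ − DJ + DE,
  ∂ADJ = DJ − AJ + AD.
The resulting 21×13 matrix has rank 11, and its Smith normal form has invariant factors (1,1,1,1,1,1,1,1,1,1,1).

Boundary ∂_3: C_3 → C_2 sends each 3-simplex σ to the alternating sum Σ_i (−1)^i (σ with its i-th vertex removed). For instance
  ∂AJMN = JMN − AMN + AJN − AJM,
  ∂ADEJ = DEJ − AEJ + ADJ − ADE.
This gives a 13×2 integer matrix of rank 2; reducing to Smith normal form yields diagonal entries (1,1).

Now H_k = ker ∂_k / im ∂_{k+1}, so:

  H_0: rank C_0 − rank ∂_1 = 10 − 9 = 1, and the invariant factors of ∂_1 are all 1, so H_0 = Z.
  H_1: rank ker ∂_1 − rank ∂_2 = (21 − 9) − 11 = 1, and the invariant factors of ∂_2 are all 1, so H_1 = Z.
  H_2: rank ker ∂_2 − rank ∂_3 = (13 − 11) − 2 = 0, and the invariant factors of ∂_3 are all 1, so H_2 = 0.
  H_3: rank ker ∂_3 − rank ∂_4 = (2 − 2) − 0 = 0, and there is no ∂_4, so H_3 = 0.

As a check, the Euler characteristic is 10 − 21 + 13 − 2 = 0, which agrees with 1 − 1 + 0 − 0 = 0.

Hence the Betti numbers are b_0 = 1, b_1 = 1, b_2 = 0, b_3 = 0.

b_0 = 1, b_1 = 1, b_2 = 0, b_3 = 0.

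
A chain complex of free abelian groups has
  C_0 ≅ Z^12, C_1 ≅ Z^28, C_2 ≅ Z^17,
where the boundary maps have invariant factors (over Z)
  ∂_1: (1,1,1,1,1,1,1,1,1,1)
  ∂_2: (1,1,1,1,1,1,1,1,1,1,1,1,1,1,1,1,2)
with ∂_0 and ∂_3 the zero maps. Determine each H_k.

H_0: b_0 = 12 − 0 − 10 = 2; torsion from ∂_1 factors > 1: none. So H_0 ≅ Z^2.
H_1: b_1 = 28 − 10 − 17 = 1; torsion from ∂_2 factors > 1: [2]. So H_1 ≅ Z ⊕ Z/2.
H_2: b_2 = 17 − 17 − 0 = 0; torsion from ∂_3 factors > 1: none. So H_2 ≅ 0.

H_0 ≅ Z^2,  H_1 ≅ Z ⊕ Z/2,  H_2 = 0.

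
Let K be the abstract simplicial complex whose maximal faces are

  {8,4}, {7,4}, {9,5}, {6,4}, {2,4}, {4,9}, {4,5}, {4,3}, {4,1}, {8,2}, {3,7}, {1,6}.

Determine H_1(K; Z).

H_1 ≅ Z^4.

We work with the vertex ordering 1 < 2 < 3 < 4 < 5 < 6 < 7 < 8 < 9. The simplices of K, each written with vertices in increasing order, are:

  0-simplices (9): [1], [2], [3], [4], [5], [6], [7], [8], [9]
  1-simplices (12): [1,4], [1,6], [2,4], [2,8], [3,4], [3,7], [4,5], [4,6], [4,7], [4,8], [4,9], [5,9]

giving chain groups C_0 ≅ Z^9, C_1 ≅ Z^12.

Boundary ∂_1: C_1 → C_0 maps an edge to its endpoints' difference, ∂[p,q] = q − p. For instance
  ∂[1,4] = [4] − [1].
As a 9×12 matrix over Z this has rank 8, with invariant factors (1,1,1,1,1,1,1,1).

From H_k ≅ ker(∂_k) / im(∂_{k+1}) we obtain:

  H_1: rank ker ∂_1 − rank ∂_2 = (12 − 8) − 0 = 4, and there is no ∂_2, so H_1 = Z^4.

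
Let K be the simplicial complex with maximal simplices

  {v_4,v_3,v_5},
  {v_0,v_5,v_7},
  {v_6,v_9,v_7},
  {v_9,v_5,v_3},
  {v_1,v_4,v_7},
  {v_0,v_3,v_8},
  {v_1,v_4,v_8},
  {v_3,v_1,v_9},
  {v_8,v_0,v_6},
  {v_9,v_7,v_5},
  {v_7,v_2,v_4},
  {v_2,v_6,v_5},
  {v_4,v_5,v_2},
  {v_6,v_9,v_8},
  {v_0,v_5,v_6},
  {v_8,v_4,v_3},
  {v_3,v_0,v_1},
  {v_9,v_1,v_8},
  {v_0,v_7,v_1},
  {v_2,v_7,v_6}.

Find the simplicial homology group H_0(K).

H_0 ≅ Z.

Take the total order v_0 < v_1 < v_2 < v_3 < v_4 < v_5 < v_6 < v_7 < v_8 < v_9 on the vertex set. Then K (dimension 2) consists of the simplices:

  0-simplices (10): [v_0], [v_1], [v_2], [v_3], [v_4], [v_5], [v_6], [v_7], [v_8], [v_9]
  1-simplices (30): (30 of them)
  2-simplices (20): (20 of them)

giving chain groups C_0 ≅ Z^10, C_1 ≅ Z^30, C_2 ≅ Z^20.

The boundary map ∂_1: C_1 → C_0 is given by ∂[p,q] = [q] − [p].
As a 10×30 matrix over Z this has rank 9, with invariant factors (1,1,1,1,1,1,1,1,1).

Boundary ∂_2: C_2 → C_1 acts by ∂[p,q,r] = [q,r] − [p,r] + [p,q]. For instance
  ∂[v_6,v_7,v_9] = [v_7,v_9] − [v_6,v_9] + [v_6,v_7],
  ∂[v_0,v_1,v_7] = [v_1,v_7] − [v_0,v_7] + [v_0,v_1].
The resulting 30×20 matrix has rank 20, and its Smith normal form has invariant factors (1,1,1,1,1,1,1,1,1,1,1,1,1,1,1,1,1,1,1,2).

Reading off H_k = ker ∂_k / im ∂_{k+1}:

  H_0: rank C_0 − rank ∂_1 = 10 − 9 = 1, and the invariant factors of ∂_1 are all 1, so H_0 = Z.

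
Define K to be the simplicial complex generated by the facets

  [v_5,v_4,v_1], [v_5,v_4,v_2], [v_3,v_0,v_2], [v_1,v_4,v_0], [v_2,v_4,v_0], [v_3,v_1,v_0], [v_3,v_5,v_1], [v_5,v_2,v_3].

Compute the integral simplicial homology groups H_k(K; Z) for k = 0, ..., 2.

Take the total order v_0 < v_1 < v_2 < v_3 < v_4 < v_5 on the vertex set. Then K (dimension 2) consists of the simplices:

  0-simplices (6): [v_0], [v_1], [v_2], [v_3], [v_4], [v_5]
  1-simplices (12): [v_0,v_1], [v_0,v_2], [v_0,v_3], [v_0,v_4], [v_1,v_3], [v_1,v_4], [v_1,v_5], [v_2,v_3], [v_2,v_4], [v_2,v_5], [v_3,v_5], [v_4,v_5]
  2-simplices (8): [v_0,v_1,v_3], [v_0,v_1,v_4], [v_0,v_2,v_3], [v_0,v_2,v_4], [v_1,v_3,v_5], [v_1,v_4,v_5], [v_2,v_3,v_5], [v_2,v_4,v_5]

Hence C_0 ≅ Z^6, C_1 ≅ Z^12, C_2 ≅ Z^8.

The boundary map ∂_1: C_1 → C_0 is given by ∂[p,q] = [q] − [p]. For instance
  ∂[v_0,v_1] = [v_1] − [v_0].
The resulting 6×12 matrix has rank 5, and its Smith normal form has invariant factors (1,1,1,1,1).

Boundary ∂_2: C_2 → C_1 sends each 2-simplex [p,q,r] to [q,r] − [p,r] + [p,q]. For instance
  ∂[v_0,v_2,v_4] = [v_2,v_4] − [v_0,v_4] + [v_0,v_2],
  ∂[v_1,v_3,v_5] = [v_3,v_5] − [v_1,v_5] + [v_1,v_3].
As a 12×8 matrix over Z this has rank 7, with invariant factors (1,1,1,1,1,1,1).

From H_k ≅ ker(∂_k) / im(∂_{k+1}) we obtain:

  H_0: rank C_0 − rank ∂_1 = 6 − 5 = 1, and the invariant factors of ∂_1 are all 1, so H_0 = Z.
  H_1: rank ker ∂_1 − rank ∂_2 = (12 − 5) − 7 = 0, and the invariant factors of ∂_2 are all 1, so H_1 = 0.
  H_2: rank ker ∂_2 − rank ∂_3 = (8 − 7) − 0 = 1, and there is no ∂_3, so H_2 = Z.

As a check, the Euler characteristic is 6 − 12 + 8 = 2, which agrees with 1 − 0 + 1 = 2.

H_0 ≅ Z,  H_1 = 0,  H_2 ≅ Z.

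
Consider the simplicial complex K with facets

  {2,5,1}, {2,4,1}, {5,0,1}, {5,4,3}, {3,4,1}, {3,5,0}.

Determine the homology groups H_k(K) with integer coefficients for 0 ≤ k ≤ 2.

H_0 ≅ Z,  H_1 ≅ Z,  H_2 = 0.

K has 6 vertices, 12 edges, 6 triangles.
rank ∂_0 = 0, rank ∂_1 = 5 ⇒ b_0 = 6 − 0 − 5 = 1; all invariant factors of ∂_1 are 1 so no torsion. So H_0 = Z.
rank ∂_1 = 5, rank ∂_2 = 6 ⇒ b_1 = 12 − 5 − 6 = 1; all invariant factors of ∂_2 are 1 so no torsion. So H_1 = Z.
rank ∂_2 = 6, rank ∂_3 = 0 ⇒ b_2 = 6 − 6 − 0 = 0. So H_2 = 0.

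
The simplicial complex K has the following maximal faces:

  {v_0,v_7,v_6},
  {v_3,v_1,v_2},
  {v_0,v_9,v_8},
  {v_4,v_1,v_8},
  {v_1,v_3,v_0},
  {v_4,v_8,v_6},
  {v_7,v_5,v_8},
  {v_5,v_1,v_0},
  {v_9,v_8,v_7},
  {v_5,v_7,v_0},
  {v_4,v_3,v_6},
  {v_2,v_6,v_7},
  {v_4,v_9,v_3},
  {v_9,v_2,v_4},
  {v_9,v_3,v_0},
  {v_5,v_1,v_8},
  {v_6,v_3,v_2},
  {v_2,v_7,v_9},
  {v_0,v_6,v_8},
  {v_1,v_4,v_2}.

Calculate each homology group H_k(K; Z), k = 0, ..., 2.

K has 10 vertices, 30 edges, 20 triangles.
rank ∂_0 = 0, rank ∂_1 = 9 ⇒ b_0 = 10 − 0 − 9 = 1; all invariant factors of ∂_1 are 1 so no torsion. So H_0 ≅ Z.
rank ∂_1 = 9, rank ∂_2 = 20 ⇒ b_1 = 30 − 9 − 20 = 1; ∂_2 has invariant factor(s) [2] giving torsion. So H_1 ≅ Z ⊕ Z_2.
rank ∂_2 = 20, rank ∂_3 = 0 ⇒ b_2 = 20 − 20 − 0 = 0. So H_2 ≅ 0.

H_0 = Z,  H_1 = Z ⊕ Z_2,  H_2 = 0.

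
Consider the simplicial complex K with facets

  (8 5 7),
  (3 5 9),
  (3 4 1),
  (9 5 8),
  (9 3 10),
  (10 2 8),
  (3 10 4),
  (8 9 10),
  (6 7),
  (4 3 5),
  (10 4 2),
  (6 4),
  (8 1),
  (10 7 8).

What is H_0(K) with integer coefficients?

Fix the vertex order 1 < 2 < 3 < 4 < 5 < 6 < 7 < 8 < 9 < 10 and write every simplex with vertices in increasing order. Then dim K = 2 and the simplices of K are:

  0-simplices (10): [1], [2], [3], [4], [5], [6], [7], [8], [9], [10]
  1-simplices (22): [1,3], [1,4], [1,8], [2,4], [2,8], [2,10], [3,4], [3,5], [3,9], [3,10], [4,5], [4,6], [4,10], [5,7], [5,8], [5,9], [6,7], [7,8], [7,10], [8,9], [8,10], [9,10]
  2-simplices (11): [1,3,4], [2,4,10], [2,8,10], [3,4,5], [3,4,10], [3,5,9], [3,9,10], [5,7,8], [5,8,9], [7,8,10], [8,9,10]

Hence C_0 ≅ Z^10, C_1 ≅ Z^22, C_2 ≅ Z^11.

∂_1: C_1 → C_0 sends each edge [p,q] (with p < q) to q − p.
The 10×22 boundary matrix has rank 9 and Smith normal form diag(1,1,1,1,1,1,1,1,1).

The boundary map ∂_2: C_2 → C_1 sends each 2-simplex [p,q,r] to [q,r] − [p,r] + [p,q]. For instance
  ∂[2,4,10] = [4,10] − [2,10] + [2,4],
  ∂[3,9,10] = [9,10] − [3,10] + [3,9].
This gives a 22×11 integer matrix of rank 11; reducing to Smith normal form yields diagonal entries (1,1,1,1,1,1,1,1,1,1,1).

Now H_k = ker ∂_k / im ∂_{k+1}, so:

  H_0: rank C_0 − rank ∂_1 = 10 − 9 = 1, and the invariant factors of ∂_1 are all 1, so H_0 = Z.

H_0 = Z.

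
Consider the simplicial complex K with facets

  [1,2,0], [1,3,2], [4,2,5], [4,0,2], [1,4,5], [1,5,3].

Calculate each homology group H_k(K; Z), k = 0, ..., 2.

H_0 ≅ Z,  H_1 ≅ Z,  H_2 = 0.

We work with the vertex ordering 0 < 1 < 2 < 3 < 4 < 5. The simplices of K, each written with vertices in increasing order, are:

  0-simplices (6): [0], [1], [2], [3], [4], [5]
  1-simplices (12): [0,1], [0,2], [0,4], [1,2], [1,3], [1,4], [1,5], [2,3], [2,4], [2,5], [3,5], [4,5]
  2-simplices (6): [0,1,2], [0,2,4], [1,2,3], [1,3,5], [1,4,5], [2,4,5]

so the chain groups are C_0 ≅ Z^6, C_1 ≅ Z^12, C_2 ≅ Z^6.

∂_1: C_1 → C_0 sends each edge [p,q] (with p < q) to q − p.
The resulting 6×12 matrix has rank 5, and its Smith normal form has invariant factors (1,1,1,1,1).

The boundary map ∂_2: C_2 → C_1 maps a triangle to the signed sum of its edges. For instance
  ∂[1,3,5] = [3,5] − [1,5] + [1,3],
  ∂[1,2,3] = [2,3] − [1,3] + [1,2].
This gives a 12×6 integer matrix of rank 6; reducing to Smith normal form yields diagonal entries (1,1,1,1,1,1).

Reading off H_k = ker ∂_k / im ∂_{k+1}:

  H_0: rank C_0 − rank ∂_1 = 6 − 5 = 1, and the invariant factors of ∂_1 are all 1, so H_0 ≅ Z.
  H_1: rank ker ∂_1 − rank ∂_2 = (12 − 5) − 6 = 1, and the invariant factors of ∂_2 are all 1, so H_1 ≅ Z.
  H_2: rank ker ∂_2 − rank ∂_3 = (6 − 6) − 0 = 0, and there is no ∂_3, so H_2 ≅ 0.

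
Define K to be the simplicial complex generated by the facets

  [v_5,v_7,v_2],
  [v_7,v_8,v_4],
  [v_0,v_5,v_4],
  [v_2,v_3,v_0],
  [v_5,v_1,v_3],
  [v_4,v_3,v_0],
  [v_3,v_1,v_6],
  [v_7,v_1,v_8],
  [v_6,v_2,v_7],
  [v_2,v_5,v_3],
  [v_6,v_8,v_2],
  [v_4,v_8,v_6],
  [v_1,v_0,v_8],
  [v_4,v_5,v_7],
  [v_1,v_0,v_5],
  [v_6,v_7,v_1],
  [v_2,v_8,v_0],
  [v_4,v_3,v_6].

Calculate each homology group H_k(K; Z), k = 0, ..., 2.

H_0 = Z,  H_1 = Z × Z/2,  H_2 = 0.

Order the vertices as v_0 < v_1 < v_2 < v_3 < v_4 < v_5 < v_6 < v_7 < v_8. Listing each simplex with vertices in this order, K has dimension 2 with simplices:

  0-simplices (9): [v_0], [v_1], [v_2], [v_3], [v_4], [v_5], [v_6], [v_7], [v_8]
  1-simplices (27): (27 of them)
  2-simplices (18): (18 of them)

so the chain groups are C_0 ≅ Z^9, C_1 ≅ Z^27, C_2 ≅ Z^18.

∂_1: C_1 → C_0 is given by ∂[p,q] = [q] − [p]. For instance
  ∂[v_2,v_6] = [v_6] − [v_2].
As a 9×27 matrix over Z this has rank 8, with invariant factors (1,1,1,1,1,1,1,1).

∂_2: C_2 → C_1 acts by ∂[p,q,r] = [q,r] − [p,r] + [p,q]. For instance
  ∂[v_2,v_6,v_8] = [v_6,v_8] − [v_2,v_8] + [v_2,v_6],
  ∂[v_4,v_5,v_7] = [v_5,v_7] − [v_4,v_7] + [v_4,v_5].
The resulting 27×18 matrix has rank 18, and its Smith normal form has invariant factors (1,1,1,1,1,1,1,1,1,1,1,1,1,1,1,1,1,2).

From H_k ≅ ker(∂_k) / im(∂_{k+1}) we obtain:

  H_0: rank C_0 − rank ∂_1 = 9 − 8 = 1, and the invariant factors of ∂_1 are all 1, so H_0 = Z.
  H_1: rank ker ∂_1 − rank ∂_2 = (27 − 8) − 18 = 1, and ∂_2 has invariant factor 2 > 1, so H_1 = Z × Z/2.
  H_2: rank ker ∂_2 − rank ∂_3 = (18 − 18) − 0 = 0, and there is no ∂_3, so H_2 = 0.

As a check, the Euler characteristic is 9 − 27 + 18 = 0, which agrees with 1 − 1 + 0 = 0.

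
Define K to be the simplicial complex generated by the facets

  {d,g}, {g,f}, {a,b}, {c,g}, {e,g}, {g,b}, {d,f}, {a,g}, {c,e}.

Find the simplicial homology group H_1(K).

H_1 ≅ Z^3.

Fix the vertex order a < b < c < d < e < f < g and write every simplex with vertices in increasing order. Then dim K = 1 and the simplices of K are:

  0-simplices (7): a, b, c, d, e, f, g
  1-simplices (9): ab, ag, bg, ce, cg, df, dg, eg, fg

so the chain groups are C_0 ≅ Z^7, C_1 ≅ Z^9.

The boundary map ∂_1: C_1 → C_0 sends each edge [p,q] (with p < q) to q − p. For instance
  ∂dg = g − d.
The resulting 7×9 matrix has rank 6, and its Smith normal form has invariant factors (1,1,1,1,1,1).

Reading off H_k = ker ∂_k / im ∂_{k+1}:

  H_1: rank ker ∂_1 − rank ∂_2 = (9 − 6) − 0 = 3, and there is no ∂_2, so H_1 ≅ Z^3.

(K is a triangulation of a wedge of 3 circles.)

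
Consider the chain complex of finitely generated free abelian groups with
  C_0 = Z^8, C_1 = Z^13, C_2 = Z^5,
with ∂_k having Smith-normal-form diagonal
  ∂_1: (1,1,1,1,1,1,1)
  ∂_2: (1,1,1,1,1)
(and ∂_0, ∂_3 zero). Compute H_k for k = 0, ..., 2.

H_0 = Z,  H_1 = Z,  H_2 = 0.

H_0: b_0 = 8 − 0 − 7 = 1; torsion from ∂_1 factors > 1: none. So H_0 = Z.
H_1: b_1 = 13 − 7 − 5 = 1; torsion from ∂_2 factors > 1: none. So H_1 = Z.
H_2: b_2 = 5 − 5 − 0 = 0; torsion from ∂_3 factors > 1: none. So H_2 = 0.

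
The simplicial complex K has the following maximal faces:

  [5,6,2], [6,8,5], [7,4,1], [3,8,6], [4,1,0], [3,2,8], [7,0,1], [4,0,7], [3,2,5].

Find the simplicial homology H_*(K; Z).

H_0 = Z^2,  H_1 = Z,  H_2 = Z.

Order the vertices as 0 < 1 < 2 < 3 < 4 < 5 < 6 < 7 < 8. Listing each simplex with vertices in this order, K has dimension 2 with simplices:

  0-simplices (9): [0], [1], [2], [3], [4], [5], [6], [7], [8]
  1-simplices (16): [0,1], [0,4], [0,7], [1,4], [1,7], [2,3], [2,5], [2,6], [2,8], [3,5], [3,6], [3,8], [4,7], [5,6], [5,8], [6,8]
  2-simplices (9): [0,1,4], [0,1,7], [0,4,7], [1,4,7], [2,3,5], [2,3,8], [2,5,6], [3,6,8], [5,6,8]

so the chain groups are C_0 ≅ Z^9, C_1 ≅ Z^16, C_2 ≅ Z^9.

The boundary map ∂_1: C_1 → C_0 maps an edge to its endpoints' difference, ∂[p,q] = q − p. For instance
  ∂[2,3] = [3] − [2].
As a 9×16 matrix over Z this has rank 7, with invariant factors (1,1,1,1,1,1,1).

∂_2: C_2 → C_1 maps a triangle to the signed sum of its edges. For instance
  ∂[0,1,7] = [1,7] − [0,7] + [0,1],
  ∂[3,6,8] = [6,8] − [3,8] + [3,6].
This gives a 16×9 integer matrix of rank 8; reducing to Smith normal form yields diagonal entries (1,1,1,1,1,1,1,1).

From H_k ≅ ker(∂_k) / im(∂_{k+1}) we obtain:

  H_0: rank C_0 − rank ∂_1 = 9 − 7 = 2, and the invariant factors of ∂_1 are all 1, so H_0 ≅ Z^2.
  H_1: rank ker ∂_1 − rank ∂_2 = (16 − 7) − 8 = 1, and the invariant factors of ∂_2 are all 1, so H_1 ≅ Z.
  H_2: rank ker ∂_2 − rank ∂_3 = (9 − 8) − 0 = 1, and there is no ∂_3, so H_2 ≅ Z.

As a check, the Euler characteristic is 9 − 16 + 9 = 2, which agrees with 2 − 1 + 1 = 2.
(K is a triangulation of the disjoint union of the 2-sphere S^2 and the Möbius band.)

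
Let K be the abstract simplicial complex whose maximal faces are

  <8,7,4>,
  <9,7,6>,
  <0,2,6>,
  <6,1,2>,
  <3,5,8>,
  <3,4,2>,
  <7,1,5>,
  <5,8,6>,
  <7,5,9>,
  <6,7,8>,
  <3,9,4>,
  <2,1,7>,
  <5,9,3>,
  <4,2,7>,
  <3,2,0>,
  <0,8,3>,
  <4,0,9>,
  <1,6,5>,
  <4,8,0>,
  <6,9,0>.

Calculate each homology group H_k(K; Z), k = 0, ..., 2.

We work with the vertex ordering 0 < 1 < 2 < 3 < 4 < 5 < 6 < 7 < 8 < 9. The simplices of K, each written with vertices in increasing order, are:

  0-simplices (10): [0], [1], [2], [3], [4], [5], [6], [7], [8], [9]
  1-simplices (30): (30 of them)
  2-simplices (20): (20 of them)

giving chain groups C_0 ≅ Z^10, C_1 ≅ Z^30, C_2 ≅ Z^20.

Boundary ∂_1: C_1 → C_0 is given by ∂[p,q] = [q] − [p]. For instance
  ∂[3,5] = [5] − [3].
This gives a 10×30 integer matrix of rank 9; reducing to Smith normal form yields diagonal entries (1,1,1,1,1,1,1,1,1).

∂_2: C_2 → C_1 maps a triangle to the signed sum of its edges. For instance
  ∂[3,5,9] = [5,9] − [3,9] + [3,5],
  ∂[1,2,7] = [2,7] − [1,7] + [1,2].
This gives a 30×20 integer matrix of rank 20; reducing to Smith normal form yields diagonal entries (1,1,1,1,1,1,1,1,1,1,1,1,1,1,1,1,1,1,1,2).

Computing H_k = (kernel of ∂_k) / (image of ∂_{k+1}):

  H_0: rank C_0 − rank ∂_1 = 10 − 9 = 1, and the invariant factors of ∂_1 are all 1, so H_0 = Z.
  H_1: rank ker ∂_1 − rank ∂_2 = (30 − 9) − 20 = 1, and ∂_2 has invariant factor 2 > 1, so H_1 = Z × Z/2.
  H_2: rank ker ∂_2 − rank ∂_3 = (20 − 20) − 0 = 0, and there is no ∂_3, so H_2 = 0.

H_0 ≅ Z,  H_1 ≅ Z × Z/2,  H_2 = 0.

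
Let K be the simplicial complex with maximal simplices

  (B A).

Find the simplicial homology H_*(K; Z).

We work with the vertex ordering A < B. The simplices of K, each written with vertices in increasing order, are:

  0-simplices (2): A, B
  1-simplices (1): AB

giving chain groups C_0 ≅ Z^2, C_1 ≅ Z^1.

Boundary ∂_1: C_1 → C_0 is given by ∂[p,q] = [q] − [p]. For instance
  ∂AB = B − A.
The 2×1 boundary matrix has rank 1 and Smith normal form diag(1).

Reading off H_k = ker ∂_k / im ∂_{k+1}:

  H_0: rank C_0 − rank ∂_1 = 2 − 1 = 1, and the invariant factors of ∂_1 are all 1, so H_0 ≅ Z.
  H_1: rank ker ∂_1 − rank ∂_2 = (1 − 1) − 0 = 0, and there is no ∂_2, so H_1 ≅ 0.

H_0 = Z,  H_1 = 0.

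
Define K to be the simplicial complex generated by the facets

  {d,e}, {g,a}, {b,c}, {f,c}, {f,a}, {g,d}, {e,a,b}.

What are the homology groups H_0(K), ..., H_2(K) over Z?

H_0 ≅ Z,  H_1 ≅ Z^2,  H_2 = 0.

Take the total order a < b < c < d < e < f < g on the vertex set. Then K (dimension 2) consists of the simplices:

  0-simplices (7): a, b, c, d, e, f, g
  1-simplices (9): ab, ae, af, ag, bc, be, cf, de, dg
  2-simplices (1): abe

so the chain groups are C_0 ≅ Z^7, C_1 ≅ Z^9, C_2 ≅ Z^1.

Boundary ∂_1: C_1 → C_0 is given by ∂[p,q] = [q] − [p].
The 7×9 boundary matrix has rank 6 and Smith normal form diag(1,1,1,1,1,1).

Boundary ∂_2: C_2 → C_1 acts by ∂[p,q,r] = [q,r] − [p,r] + [p,q]. For instance
  ∂abe = be − ae + ab.
As a 9×1 matrix over Z this has rank 1, with invariant factors (1).

From H_k ≅ ker(∂_k) / im(∂_{k+1}) we obtain:

  H_0: rank C_0 − rank ∂_1 = 7 − 6 = 1, and the invariant factors of ∂_1 are all 1, so H_0 = Z.
  H_1: rank ker ∂_1 − rank ∂_2 = (9 − 6) − 1 = 2, and the invariant factors of ∂_2 are all 1, so H_1 = Z^2.
  H_2: rank ker ∂_2 − rank ∂_3 = (1 − 1) − 0 = 0, and there is no ∂_3, so H_2 = 0.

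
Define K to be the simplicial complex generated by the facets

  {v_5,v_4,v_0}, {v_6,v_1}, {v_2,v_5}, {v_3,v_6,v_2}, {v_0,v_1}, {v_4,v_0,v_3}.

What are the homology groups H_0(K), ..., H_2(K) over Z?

H_0 ≅ Z,  H_1 ≅ Z^2,  H_2 = 0.

Order the vertices as v_0 < v_1 < v_2 < v_3 < v_4 < v_5 < v_6. Listing each simplex with vertices in this order, K has dimension 2 with simplices:

  0-simplices (7): [v_0], [v_1], [v_2], [v_3], [v_4], [v_5], [v_6]
  1-simplices (11): [v_0,v_1], [v_0,v_3], [v_0,v_4], [v_0,v_5], [v_1,v_6], [v_2,v_3], [v_2,v_5], [v_2,v_6], [v_3,v_4], [v_3,v_6], [v_4,v_5]
  2-simplices (3): [v_0,v_3,v_4], [v_0,v_4,v_5], [v_2,v_3,v_6]

giving chain groups C_0 ≅ Z^7, C_1 ≅ Z^11, C_2 ≅ Z^3.

The boundary map ∂_1: C_1 → C_0 maps an edge to its endpoints' difference, ∂[p,q] = q − p. For instance
  ∂[v_0,v_5] = [v_5] − [v_0].
As a 7×11 matrix over Z this has rank 6, with invariant factors (1,1,1,1,1,1).

Boundary ∂_2: C_2 → C_1 maps a triangle to the signed sum of its edges. For instance
  ∂[v_0,v_4,v_5] = [v_4,v_5] − [v_0,v_5] + [v_0,v_4],
  ∂[v_2,v_3,v_6] = [v_3,v_6] − [v_2,v_6] + [v_2,v_3].
This gives a 11×3 integer matrix of rank 3; reducing to Smith normal form yields diagonal entries (1,1,1).

Now H_k = ker ∂_k / im ∂_{k+1}, so:

  H_0: rank C_0 − rank ∂_1 = 7 − 6 = 1, and the invariant factors of ∂_1 are all 1, so H_0 ≅ Z.
  H_1: rank ker ∂_1 − rank ∂_2 = (11 − 6) − 3 = 2, and the invariant factors of ∂_2 are all 1, so H_1 ≅ Z^2.
  H_2: rank ker ∂_2 − rank ∂_3 = (3 − 3) − 0 = 0, and there is no ∂_3, so H_2 ≅ 0.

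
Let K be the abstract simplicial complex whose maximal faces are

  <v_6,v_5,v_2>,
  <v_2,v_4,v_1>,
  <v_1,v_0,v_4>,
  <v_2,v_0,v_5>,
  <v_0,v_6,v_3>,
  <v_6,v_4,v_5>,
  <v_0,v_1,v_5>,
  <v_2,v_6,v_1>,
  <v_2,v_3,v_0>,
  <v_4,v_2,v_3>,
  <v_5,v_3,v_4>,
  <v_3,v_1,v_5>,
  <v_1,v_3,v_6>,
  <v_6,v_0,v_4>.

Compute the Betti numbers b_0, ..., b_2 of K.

K has 7 vertices, 21 edges, 14 triangles.
rank ∂_0 = 0, rank ∂_1 = 6 ⇒ b_0 = 7 − 0 − 6 = 1; all invariant factors of ∂_1 are 1 so no torsion. So H_0 = Z.
rank ∂_1 = 6, rank ∂_2 = 13 ⇒ b_1 = 21 − 6 − 13 = 2; all invariant factors of ∂_2 are 1 so no torsion. So H_1 = Z^2.
rank ∂_2 = 13, rank ∂_3 = 0 ⇒ b_2 = 14 − 13 − 0 = 1. So H_2 = Z.

b_0 = 1, b_1 = 2, b_2 = 1.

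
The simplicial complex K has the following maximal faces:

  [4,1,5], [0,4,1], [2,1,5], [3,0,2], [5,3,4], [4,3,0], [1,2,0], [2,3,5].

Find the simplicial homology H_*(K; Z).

Take the total order 0 < 1 < 2 < 3 < 4 < 5 on the vertex set. Then K (dimension 2) consists of the simplices:

  0-simplices (6): [0], [1], [2], [3], [4], [5]
  1-simplices (12): [0,1], [0,2], [0,3], [0,4], [1,2], [1,4], [1,5], [2,3], [2,5], [3,4], [3,5], [4,5]
  2-simplices (8): [0,1,2], [0,1,4], [0,2,3], [0,3,4], [1,2,5], [1,4,5], [2,3,5], [3,4,5]

Hence C_0 ≅ Z^6, C_1 ≅ Z^12, C_2 ≅ Z^8.

The boundary map ∂_1: C_1 → C_0 maps an edge to its endpoints' difference, ∂[p,q] = q − p. For instance
  ∂[0,2] = [2] − [0].
The 6×12 boundary matrix has rank 5 and Smith normal form diag(1,1,1,1,1).

Boundary ∂_2: C_2 → C_1 maps a triangle to the signed sum of its edges. For instance
  ∂[2,3,5] = [3,5] − [2,5] + [2,3],
  ∂[0,2,3] = [2,3] − [0,3] + [0,2].
This gives a 12×8 integer matrix of rank 7; reducing to Smith normal form yields diagonal entries (1,1,1,1,1,1,1).

Reading off H_k = ker ∂_k / im ∂_{k+1}:

  H_0: rank C_0 − rank ∂_1 = 6 − 5 = 1, and the invariant factors of ∂_1 are all 1, so H_0 = Z.
  H_1: rank ker ∂_1 − rank ∂_2 = (12 − 5) − 7 = 0, and the invariant factors of ∂_2 are all 1, so H_1 = 0.
  H_2: rank ker ∂_2 − rank ∂_3 = (8 − 7) − 0 = 1, and there is no ∂_3, so H_2 = Z.

(K is a triangulation of the 2-sphere S^2.)

H_0 ≅ Z,  H_1 = 0,  H_2 ≅ Z.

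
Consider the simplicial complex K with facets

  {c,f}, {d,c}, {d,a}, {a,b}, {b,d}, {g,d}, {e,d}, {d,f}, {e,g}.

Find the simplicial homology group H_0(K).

Order the vertices as a < b < c < d < e < f < g. Listing each simplex with vertices in this order, K has dimension 1 with simplices:

  0-simplices (7): a, b, c, d, e, f, g
  1-simplices (9): ab, ad, bd, cd, cf, de, df, dg, eg

giving chain groups C_0 ≅ Z^7, C_1 ≅ Z^9.

The boundary map ∂_1: C_1 → C_0 maps an edge to its endpoints' difference, ∂[p,q] = q − p. For instance
  ∂df = f − d.
The resulting 7×9 matrix has rank 6, and its Smith normal form has invariant factors (1,1,1,1,1,1).

Now H_k = ker ∂_k / im ∂_{k+1}, so:

  H_0: rank C_0 − rank ∂_1 = 7 − 6 = 1, and the invariant factors of ∂_1 are all 1, so H_0 ≅ Z.

H_0 ≅ Z.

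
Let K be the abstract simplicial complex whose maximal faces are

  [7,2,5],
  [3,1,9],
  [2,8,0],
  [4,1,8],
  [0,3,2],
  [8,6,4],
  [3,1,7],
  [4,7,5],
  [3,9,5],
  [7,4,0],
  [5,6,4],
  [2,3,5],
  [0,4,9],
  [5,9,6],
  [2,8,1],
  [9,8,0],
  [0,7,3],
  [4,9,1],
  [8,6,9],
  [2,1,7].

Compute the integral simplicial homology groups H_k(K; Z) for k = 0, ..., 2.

H_0 = Z,  H_1 = Z ⊕ Z/2Z,  H_2 = 0.

Take the total order 0 < 1 < 2 < 3 < 4 < 5 < 6 < 7 < 8 < 9 on the vertex set. Then K (dimension 2) consists of the simplices:

  0-simplices (10): [0], [1], [2], [3], [4], [5], [6], [7], [8], [9]
  1-simplices (30): (30 of them)
  2-simplices (20): (20 of them)

so the chain groups are C_0 ≅ Z^10, C_1 ≅ Z^30, C_2 ≅ Z^20.

The boundary map ∂_1: C_1 → C_0 is given by ∂[p,q] = [q] − [p].
This gives a 10×30 integer matrix of rank 9; reducing to Smith normal form yields diagonal entries (1,1,1,1,1,1,1,1,1).

Boundary ∂_2: C_2 → C_1 sends each 2-simplex [p,q,r] to [q,r] − [p,r] + [p,q]. For instance
  ∂[0,2,8] = [2,8] − [0,8] + [0,2],
  ∂[0,2,3] = [2,3] − [0,3] + [0,2].
The resulting 30×20 matrix has rank 20, and its Smith normal form has invariant factors (1,1,1,1,1,1,1,1,1,1,1,1,1,1,1,1,1,1,1,2).

Computing H_k = (kernel of ∂_k) / (image of ∂_{k+1}):

  H_0: rank C_0 − rank ∂_1 = 10 − 9 = 1, and the invariant factors of ∂_1 are all 1, so H_0 ≅ Z.
  H_1: rank ker ∂_1 − rank ∂_2 = (30 − 9) − 20 = 1, and ∂_2 has invariant factor 2 > 1, so H_1 ≅ Z ⊕ Z/2Z.
  H_2: rank ker ∂_2 − rank ∂_3 = (20 − 20) − 0 = 0, and there is no ∂_3, so H_2 ≅ 0.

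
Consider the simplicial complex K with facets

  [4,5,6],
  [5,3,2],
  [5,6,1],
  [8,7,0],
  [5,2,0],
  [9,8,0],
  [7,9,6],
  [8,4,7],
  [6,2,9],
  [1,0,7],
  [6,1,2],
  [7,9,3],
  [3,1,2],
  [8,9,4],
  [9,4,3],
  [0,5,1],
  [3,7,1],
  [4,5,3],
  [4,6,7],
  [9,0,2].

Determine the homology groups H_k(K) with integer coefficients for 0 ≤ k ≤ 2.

Take the total order 0 < 1 < 2 < 3 < 4 < 5 < 6 < 7 < 8 < 9 on the vertex set. Then K (dimension 2) consists of the simplices:

  0-simplices (10): [0], [1], [2], [3], [4], [5], [6], [7], [8], [9]
  1-simplices (30): (30 of them)
  2-simplices (20): (20 of them)

Hence C_0 ≅ Z^10, C_1 ≅ Z^30, C_2 ≅ Z^20.

Boundary ∂_1: C_1 → C_0 maps an edge to its endpoints' difference, ∂[p,q] = q − p.
As a 10×30 matrix over Z this has rank 9, with invariant factors (1,1,1,1,1,1,1,1,1).

The boundary map ∂_2: C_2 → C_1 sends each 2-simplex [p,q,r] to [q,r] − [p,r] + [p,q]. For instance
  ∂[0,8,9] = [8,9] − [0,9] + [0,8],
  ∂[0,2,5] = [2,5] − [0,5] + [0,2].
The resulting 30×20 matrix has rank 20, and its Smith normal form has invariant factors (1,1,1,1,1,1,1,1,1,1,1,1,1,1,1,1,1,1,1,2).

Now H_k = ker ∂_k / im ∂_{k+1}, so:

  H_0: rank C_0 − rank ∂_1 = 10 − 9 = 1, and the invariant factors of ∂_1 are all 1, so H_0 ≅ Z.
  H_1: rank ker ∂_1 − rank ∂_2 = (30 − 9) − 20 = 1, and ∂_2 has invariant factor 2 > 1, so H_1 ≅ Z ⊕ Z/2.
  H_2: rank ker ∂_2 − rank ∂_3 = (20 − 20) − 0 = 0, and there is no ∂_3, so H_2 ≅ 0.

(K is a triangulation of the Klein bottle.)

H_0 = Z,  H_1 = Z ⊕ Z/2,  H_2 = 0.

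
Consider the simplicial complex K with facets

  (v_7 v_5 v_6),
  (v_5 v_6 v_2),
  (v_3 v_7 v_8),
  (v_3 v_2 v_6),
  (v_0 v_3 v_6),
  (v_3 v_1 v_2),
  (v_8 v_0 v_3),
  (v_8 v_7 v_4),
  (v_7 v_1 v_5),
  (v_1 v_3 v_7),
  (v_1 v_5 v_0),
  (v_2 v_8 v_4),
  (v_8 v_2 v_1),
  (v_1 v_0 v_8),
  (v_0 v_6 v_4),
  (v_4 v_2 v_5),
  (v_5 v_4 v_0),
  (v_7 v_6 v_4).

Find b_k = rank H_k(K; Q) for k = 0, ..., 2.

Fix the vertex order v_0 < v_1 < v_2 < v_3 < v_4 < v_5 < v_6 < v_7 < v_8 and write every simplex with vertices in increasing order. Then dim K = 2 and the simplices of K are:

  0-simplices (9): [v_0], [v_1], [v_2], [v_3], [v_4], [v_5], [v_6], [v_7], [v_8]
  1-simplices (27): (27 of them)
  2-simplices (18): (18 of them)

so the chain groups are C_0 ≅ Z^9, C_1 ≅ Z^27, C_2 ≅ Z^18.

Boundary ∂_1: C_1 → C_0 is given by ∂[p,q] = [q] − [p]. For instance
  ∂[v_2,v_6] = [v_6] − [v_2].
The resulting 9×27 matrix has rank 8, and its Smith normal form has invariant factors (1,1,1,1,1,1,1,1).

Boundary ∂_2: C_2 → C_1 sends each 2-simplex [p,q,r] to [q,r] − [p,r] + [p,q]. For instance
  ∂[v_3,v_7,v_8] = [v_7,v_8] − [v_3,v_8] + [v_3,v_7],
  ∂[v_2,v_5,v_6] = [v_5,v_6] − [v_2,v_6] + [v_2,v_5].
The resulting 27×18 matrix has rank 18, and its Smith normal form has invariant factors (1,1,1,1,1,1,1,1,1,1,1,1,1,1,1,1,1,2).

From H_k ≅ ker(∂_k) / im(∂_{k+1}) we obtain:

  H_0: rank C_0 − rank ∂_1 = 9 − 8 = 1, and the invariant factors of ∂_1 are all 1, so H_0 = Z.
  H_1: rank ker ∂_1 − rank ∂_2 = (27 − 8) − 18 = 1, and ∂_2 has invariant factor 2 > 1, so H_1 = Z ⊕ Z/2Z.
  H_2: rank ker ∂_2 − rank ∂_3 = (18 − 18) − 0 = 0, and there is no ∂_3, so H_2 = 0.

Hence the Betti numbers are b_0 = 1, b_1 = 1, b_2 = 0.

b_0 = 1, b_1 = 1, b_2 = 0.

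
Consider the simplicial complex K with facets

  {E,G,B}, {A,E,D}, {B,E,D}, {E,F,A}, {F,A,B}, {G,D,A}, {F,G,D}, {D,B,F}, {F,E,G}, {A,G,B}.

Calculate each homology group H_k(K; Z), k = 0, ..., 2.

H_0 = Z,  H_1 = Z/2Z,  H_2 = 0.

We work with the vertex ordering A < B < D < E < F < G. The simplices of K, each written with vertices in increasing order, are:

  0-simplices (6): A, B, D, E, F, G
  1-simplices (15): AB, AD, AE, AF, AG, BD, BE, BF, BG, DE, DF, DG, EF, EG, FG
  2-simplices (10): ABF, ABG, ADE, ADG, AEF, BDE, BDF, BEG, DFG, EFG

giving chain groups C_0 ≅ Z^6, C_1 ≅ Z^15, C_2 ≅ Z^10.

Boundary ∂_1: C_1 → C_0 sends each edge [p,q] (with p < q) to q − p.
As a 6×15 matrix over Z this has rank 5, with invariant factors (1,1,1,1,1).

The boundary map ∂_2: C_2 → C_1 acts by ∂[p,q,r] = [q,r] − [p,r] + [p,q]. For instance
  ∂ABG = BG − AG + AB,
  ∂ABF = BF − AF + AB.
The resulting 15×10 matrix has rank 10, and its Smith normal form has invariant factors (1,1,1,1,1,1,1,1,1,2).

From H_k ≅ ker(∂_k) / im(∂_{k+1}) we obtain:

  H_0: rank C_0 − rank ∂_1 = 6 − 5 = 1, and the invariant factors of ∂_1 are all 1, so H_0 = Z.
  H_1: rank ker ∂_1 − rank ∂_2 = (15 − 5) − 10 = 0, and ∂_2 has invariant factor 2 > 1, so H_1 = Z/2Z.
  H_2: rank ker ∂_2 − rank ∂_3 = (10 − 10) − 0 = 0, and there is no ∂_3, so H_2 = 0.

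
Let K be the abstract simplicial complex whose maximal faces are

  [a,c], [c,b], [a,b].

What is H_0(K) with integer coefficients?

K has 3 vertices, 3 edges.
rank ∂_0 = 0, rank ∂_1 = 2 ⇒ b_0 = 3 − 0 − 2 = 1; all invariant factors of ∂_1 are 1 so no torsion. So H_0 ≅ Z.

H_0 ≅ Z.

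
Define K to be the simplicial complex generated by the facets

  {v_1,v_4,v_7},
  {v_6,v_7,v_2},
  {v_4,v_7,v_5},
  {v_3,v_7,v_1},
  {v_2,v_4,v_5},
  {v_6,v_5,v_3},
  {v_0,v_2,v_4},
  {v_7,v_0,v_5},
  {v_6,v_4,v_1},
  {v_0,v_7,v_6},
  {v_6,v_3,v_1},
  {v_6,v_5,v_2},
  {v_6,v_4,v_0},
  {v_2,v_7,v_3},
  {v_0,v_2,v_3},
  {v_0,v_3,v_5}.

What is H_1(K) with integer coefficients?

Take the total order v_0 < v_1 < v_2 < v_3 < v_4 < v_5 < v_6 < v_7 on the vertex set. Then K (dimension 2) consists of the simplices:

  0-simplices (8): [v_0], [v_1], [v_2], [v_3], [v_4], [v_5], [v_6], [v_7]
  1-simplices (24): (24 of them)
  2-simplices (16): (16 of them)

so the chain groups are C_0 ≅ Z^8, C_1 ≅ Z^24, C_2 ≅ Z^16.

∂_1: C_1 → C_0 is given by ∂[p,q] = [q] − [p].
The 8×24 boundary matrix has rank 7 and Smith normal form diag(1,1,1,1,1,1,1).

The boundary map ∂_2: C_2 → C_1 acts by ∂[p,q,r] = [q,r] − [p,r] + [p,q]. For instance
  ∂[v_1,v_4,v_6] = [v_4,v_6] − [v_1,v_6] + [v_1,v_4],
  ∂[v_0,v_6,v_7] = [v_6,v_7] − [v_0,v_7] + [v_0,v_6].
As a 24×16 matrix over Z this has rank 15, with invariant factors (1,1,1,1,1,1,1,1,1,1,1,1,1,1,1).

From H_k ≅ ker(∂_k) / im(∂_{k+1}) we obtain:

  H_1: rank ker ∂_1 − rank ∂_2 = (24 − 7) − 15 = 2, and the invariant factors of ∂_2 are all 1, so H_1 ≅ Z^2.

(K is a triangulation of the torus T^2.)

H_1 ≅ Z^2.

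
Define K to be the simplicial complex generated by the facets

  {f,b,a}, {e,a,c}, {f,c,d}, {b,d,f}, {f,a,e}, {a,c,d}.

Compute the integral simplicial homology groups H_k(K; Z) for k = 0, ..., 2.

H_0 = Z,  H_1 = Z,  H_2 = 0.

We work with the vertex ordering a < b < c < d < e < f. The simplices of K, each written with vertices in increasing order, are:

  0-simplices (6): a, b, c, d, e, f
  1-simplices (12): ab, ac, ad, ae, af, bd, bf, cd, ce, cf, df, ef
  2-simplices (6): abf, acd, ace, aef, bdf, cdf

Hence C_0 ≅ Z^6, C_1 ≅ Z^12, C_2 ≅ Z^6.

The boundary map ∂_1: C_1 → C_0 maps an edge to its endpoints' difference, ∂[p,q] = q − p.
This gives a 6×12 integer matrix of rank 5; reducing to Smith normal form yields diagonal entries (1,1,1,1,1).

Boundary ∂_2: C_2 → C_1 acts by ∂[p,q,r] = [q,r] − [p,r] + [p,q]. For instance
  ∂ace = ce − ae + ac,
  ∂bdf = df − bf + bd.
The 12×6 boundary matrix has rank 6 and Smith normal form diag(1,1,1,1,1,1).

From H_k ≅ ker(∂_k) / im(∂_{k+1}) we obtain:

  H_0: rank C_0 − rank ∂_1 = 6 − 5 = 1, and the invariant factors of ∂_1 are all 1, so H_0 ≅ Z.
  H_1: rank ker ∂_1 − rank ∂_2 = (12 − 5) − 6 = 1, and the invariant factors of ∂_2 are all 1, so H_1 ≅ Z.
  H_2: rank ker ∂_2 − rank ∂_3 = (6 − 6) − 0 = 0, and there is no ∂_3, so H_2 ≅ 0.

As a check, the Euler characteristic is 6 − 12 + 6 = 0, which agrees with 1 − 1 + 0 = 0.
(K is a triangulation of the cylinder S^1 x I.)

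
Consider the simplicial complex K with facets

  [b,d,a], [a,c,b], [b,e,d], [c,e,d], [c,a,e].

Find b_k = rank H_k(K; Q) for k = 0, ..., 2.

Take the total order a < b < c < d < e on the vertex set. Then K (dimension 2) consists of the simplices:

  0-simplices (5): a, b, c, d, e
  1-simplices (10): ab, ac, ad, ae, bc, bd, be, cd, ce, de
  2-simplices (5): abc, abd, ace, bde, cde

giving chain groups C_0 ≅ Z^5, C_1 ≅ Z^10, C_2 ≅ Z^5.

∂_1: C_1 → C_0 maps an edge to its endpoints' difference, ∂[p,q] = q − p. For instance
  ∂be = e − b.
The resulting 5×10 matrix has rank 4, and its Smith normal form has invariant factors (1,1,1,1).

Boundary ∂_2: C_2 → C_1 acts by ∂[p,q,r] = [q,r] − [p,r] + [p,q]. For instance
  ∂bde = de − be + bd,
  ∂cde = de − ce + cd.
The resulting 10×5 matrix has rank 5, and its Smith normal form has invariant factors (1,1,1,1,1).

Reading off H_k = ker ∂_k / im ∂_{k+1}:

  H_0: rank C_0 − rank ∂_1 = 5 − 4 = 1, and the invariant factors of ∂_1 are all 1, so H_0 ≅ Z.
  H_1: rank ker ∂_1 − rank ∂_2 = (10 − 4) − 5 = 1, and the invariant factors of ∂_2 are all 1, so H_1 ≅ Z.
  H_2: rank ker ∂_2 − rank ∂_3 = (5 − 5) − 0 = 0, and there is no ∂_3, so H_2 ≅ 0.

As a check, the Euler characteristic is 5 − 10 + 5 = 0, which agrees with 1 − 1 + 0 = 0.

Hence the Betti numbers are b_0 = 1, b_1 = 1, b_2 = 0.

b_0 = 1, b_1 = 1, b_2 = 0.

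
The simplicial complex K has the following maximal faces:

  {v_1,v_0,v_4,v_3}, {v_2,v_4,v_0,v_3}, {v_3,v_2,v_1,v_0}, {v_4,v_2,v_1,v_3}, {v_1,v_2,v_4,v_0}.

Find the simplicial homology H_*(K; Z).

We work with the vertex ordering v_0 < v_1 < v_2 < v_3 < v_4. The simplices of K, each written with vertices in increasing order, are:

  0-simplices (5): [v_0], [v_1], [v_2], [v_3], [v_4]
  1-simplices (10): [v_0,v_1], [v_0,v_2], [v_0,v_3], [v_0,v_4], [v_1,v_2], [v_1,v_3], [v_1,v_4], [v_2,v_3], [v_2,v_4], [v_3,v_4]
  2-simplices (10): [v_0,v_1,v_2], [v_0,v_1,v_3], [v_0,v_1,v_4], [v_0,v_2,v_3], [v_0,v_2,v_4], [v_0,v_3,v_4], [v_1,v_2,v_3], [v_1,v_2,v_4], [v_1,v_3,v_4], [v_2,v_3,v_4]
  3-simplices (5): [v_0,v_1,v_2,v_3], [v_0,v_1,v_2,v_4], [v_0,v_1,v_3,v_4], [v_0,v_2,v_3,v_4], [v_1,v_2,v_3,v_4]

so the chain groups are C_0 ≅ Z^5, C_1 ≅ Z^10, C_2 ≅ Z^10, C_3 ≅ Z^5.

∂_1: C_1 → C_0 maps an edge to its endpoints' difference, ∂[p,q] = q − p. For instance
  ∂[v_0,v_1] = [v_1] − [v_0].
As a 5×10 matrix over Z this has rank 4, with invariant factors (1,1,1,1).

Boundary ∂_2: C_2 → C_1 sends each 2-simplex [p,q,r] to [q,r] − [p,r] + [p,q]. For instance
  ∂[v_0,v_1,v_3] = [v_1,v_3] − [v_0,v_3] + [v_0,v_1],
  ∂[v_1,v_2,v_4] = [v_2,v_4] − [v_1,v_4] + [v_1,v_2].
As a 10×10 matrix over Z this has rank 6, with invariant factors (1,1,1,1,1,1).

∂_3: C_3 → C_2 sends each 3-simplex σ to the alternating sum Σ_i (−1)^i (σ with its i-th vertex removed). For instance
  ∂[v_0,v_1,v_3,v_4] = [v_1,v_3,v_4] − [v_0,v_3,v_4] + [v_0,v_1,v_4] − [v_0,v_1,v_3],
  ∂[v_0,v_2,v_3,v_4] = [v_2,v_3,v_4] − [v_0,v_3,v_4] + [v_0,v_2,v_4] − [v_0,v_2,v_3].
The resulting 10×5 matrix has rank 4, and its Smith normal form has invariant factors (1,1,1,1).

Reading off H_k = ker ∂_k / im ∂_{k+1}:

  H_0: rank C_0 − rank ∂_1 = 5 − 4 = 1, and the invariant factors of ∂_1 are all 1, so H_0 ≅ Z.
  H_1: rank ker ∂_1 − rank ∂_2 = (10 − 4) − 6 = 0, and the invariant factors of ∂_2 are all 1, so H_1 ≅ 0.
  H_2: rank ker ∂_2 − rank ∂_3 = (10 − 6) − 4 = 0, and the invariant factors of ∂_3 are all 1, so H_2 ≅ 0.
  H_3: rank ker ∂_3 − rank ∂_4 = (5 − 4) − 0 = 1, and there is no ∂_4, so H_3 ≅ Z.

As a check, the Euler characteristic is 5 − 10 + 10 − 5 = 0, which agrees with 1 − 0 + 0 − 1 = 0.
(K is a triangulation of the 3-sphere S^3.)

H_0 = Z,  H_1 = 0,  H_2 = 0,  H_3 = Z.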